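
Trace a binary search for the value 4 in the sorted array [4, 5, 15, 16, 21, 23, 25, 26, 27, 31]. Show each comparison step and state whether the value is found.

Binary search for 4 in [4, 5, 15, 16, 21, 23, 25, 26, 27, 31]:

lo=0, hi=9, mid=4, arr[mid]=21 -> 21 > 4, search left half
lo=0, hi=3, mid=1, arr[mid]=5 -> 5 > 4, search left half
lo=0, hi=0, mid=0, arr[mid]=4 -> Found target at index 0!

Binary search finds 4 at index 0 after 3 comparisons. The search repeatedly halves the search space by comparing with the middle element.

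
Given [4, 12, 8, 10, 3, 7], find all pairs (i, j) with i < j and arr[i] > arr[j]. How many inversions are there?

Finding inversions in [4, 12, 8, 10, 3, 7]:

(0, 4): arr[0]=4 > arr[4]=3
(1, 2): arr[1]=12 > arr[2]=8
(1, 3): arr[1]=12 > arr[3]=10
(1, 4): arr[1]=12 > arr[4]=3
(1, 5): arr[1]=12 > arr[5]=7
(2, 4): arr[2]=8 > arr[4]=3
(2, 5): arr[2]=8 > arr[5]=7
(3, 4): arr[3]=10 > arr[4]=3
(3, 5): arr[3]=10 > arr[5]=7

Total inversions: 9

The array has 9 inversion(s): (0,4), (1,2), (1,3), (1,4), (1,5), (2,4), (2,5), (3,4), (3,5). Each pair (i,j) satisfies i < j and arr[i] > arr[j].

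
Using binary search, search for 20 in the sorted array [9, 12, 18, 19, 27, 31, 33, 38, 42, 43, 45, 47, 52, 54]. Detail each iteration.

Binary search for 20 in [9, 12, 18, 19, 27, 31, 33, 38, 42, 43, 45, 47, 52, 54]:

lo=0, hi=13, mid=6, arr[mid]=33 -> 33 > 20, search left half
lo=0, hi=5, mid=2, arr[mid]=18 -> 18 < 20, search right half
lo=3, hi=5, mid=4, arr[mid]=27 -> 27 > 20, search left half
lo=3, hi=3, mid=3, arr[mid]=19 -> 19 < 20, search right half
lo=4 > hi=3, target 20 not found

Binary search determines that 20 is not in the array after 4 comparisons. The search space was exhausted without finding the target.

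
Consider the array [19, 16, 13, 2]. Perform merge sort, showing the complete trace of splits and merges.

Merge sort trace:

Split: [19, 16, 13, 2] -> [19, 16] and [13, 2]
  Split: [19, 16] -> [19] and [16]
  Merge: [19] + [16] -> [16, 19]
  Split: [13, 2] -> [13] and [2]
  Merge: [13] + [2] -> [2, 13]
Merge: [16, 19] + [2, 13] -> [2, 13, 16, 19]

Final sorted array: [2, 13, 16, 19]

The merge sort proceeds by recursively splitting the array and merging sorted halves.
After all merges, the sorted array is [2, 13, 16, 19].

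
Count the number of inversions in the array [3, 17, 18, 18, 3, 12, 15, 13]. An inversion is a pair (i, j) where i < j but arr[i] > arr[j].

Finding inversions in [3, 17, 18, 18, 3, 12, 15, 13]:

(1, 4): arr[1]=17 > arr[4]=3
(1, 5): arr[1]=17 > arr[5]=12
(1, 6): arr[1]=17 > arr[6]=15
(1, 7): arr[1]=17 > arr[7]=13
(2, 4): arr[2]=18 > arr[4]=3
(2, 5): arr[2]=18 > arr[5]=12
(2, 6): arr[2]=18 > arr[6]=15
(2, 7): arr[2]=18 > arr[7]=13
(3, 4): arr[3]=18 > arr[4]=3
(3, 5): arr[3]=18 > arr[5]=12
(3, 6): arr[3]=18 > arr[6]=15
(3, 7): arr[3]=18 > arr[7]=13
(6, 7): arr[6]=15 > arr[7]=13

Total inversions: 13

The array has 13 inversion(s): (1,4), (1,5), (1,6), (1,7), (2,4), (2,5), (2,6), (2,7), (3,4), (3,5), (3,6), (3,7), (6,7). Each pair (i,j) satisfies i < j and arr[i] > arr[j].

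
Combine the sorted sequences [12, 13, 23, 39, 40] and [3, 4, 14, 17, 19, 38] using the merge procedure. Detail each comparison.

Merging process:

Compare 12 vs 3: take 3 from right. Merged: [3]
Compare 12 vs 4: take 4 from right. Merged: [3, 4]
Compare 12 vs 14: take 12 from left. Merged: [3, 4, 12]
Compare 13 vs 14: take 13 from left. Merged: [3, 4, 12, 13]
Compare 23 vs 14: take 14 from right. Merged: [3, 4, 12, 13, 14]
Compare 23 vs 17: take 17 from right. Merged: [3, 4, 12, 13, 14, 17]
Compare 23 vs 19: take 19 from right. Merged: [3, 4, 12, 13, 14, 17, 19]
Compare 23 vs 38: take 23 from left. Merged: [3, 4, 12, 13, 14, 17, 19, 23]
Compare 39 vs 38: take 38 from right. Merged: [3, 4, 12, 13, 14, 17, 19, 23, 38]
Append remaining from left: [39, 40]. Merged: [3, 4, 12, 13, 14, 17, 19, 23, 38, 39, 40]

Final merged array: [3, 4, 12, 13, 14, 17, 19, 23, 38, 39, 40]
Total comparisons: 9

The merged array is [3, 4, 12, 13, 14, 17, 19, 23, 38, 39, 40], requiring 9 comparisons. The merge step runs in O(n) time where n is the total number of elements.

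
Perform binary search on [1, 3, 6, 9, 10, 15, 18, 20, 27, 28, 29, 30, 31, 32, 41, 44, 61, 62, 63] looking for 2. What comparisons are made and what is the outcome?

Binary search for 2 in [1, 3, 6, 9, 10, 15, 18, 20, 27, 28, 29, 30, 31, 32, 41, 44, 61, 62, 63]:

lo=0, hi=18, mid=9, arr[mid]=28 -> 28 > 2, search left half
lo=0, hi=8, mid=4, arr[mid]=10 -> 10 > 2, search left half
lo=0, hi=3, mid=1, arr[mid]=3 -> 3 > 2, search left half
lo=0, hi=0, mid=0, arr[mid]=1 -> 1 < 2, search right half
lo=1 > hi=0, target 2 not found

Binary search determines that 2 is not in the array after 4 comparisons. The search space was exhausted without finding the target.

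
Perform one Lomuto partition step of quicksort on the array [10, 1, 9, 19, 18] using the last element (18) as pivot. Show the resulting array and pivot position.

Lomuto partition with pivot = 18:

Initial array: [10, 1, 9, 19, 18]

arr[0]=10 <= 18: swap with position 0, array becomes [10, 1, 9, 19, 18]
arr[1]=1 <= 18: swap with position 1, array becomes [10, 1, 9, 19, 18]
arr[2]=9 <= 18: swap with position 2, array becomes [10, 1, 9, 19, 18]
arr[3]=19 > 18: no swap

Place pivot at position 3: [10, 1, 9, 18, 19]
Pivot position: 3

After partitioning with pivot 18, the array becomes [10, 1, 9, 18, 19]. The pivot is placed at index 3. All elements to the left of the pivot are <= 18, and all elements to the right are > 18.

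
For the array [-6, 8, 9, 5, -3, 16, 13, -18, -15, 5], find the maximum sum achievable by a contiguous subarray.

Using Kadane's algorithm on [-6, 8, 9, 5, -3, 16, 13, -18, -15, 5]:

Scanning through the array:
Position 1 (value 8): max_ending_here = 8, max_so_far = 8
Position 2 (value 9): max_ending_here = 17, max_so_far = 17
Position 3 (value 5): max_ending_here = 22, max_so_far = 22
Position 4 (value -3): max_ending_here = 19, max_so_far = 22
Position 5 (value 16): max_ending_here = 35, max_so_far = 35
Position 6 (value 13): max_ending_here = 48, max_so_far = 48
Position 7 (value -18): max_ending_here = 30, max_so_far = 48
Position 8 (value -15): max_ending_here = 15, max_so_far = 48
Position 9 (value 5): max_ending_here = 20, max_so_far = 48

Maximum subarray: [8, 9, 5, -3, 16, 13]
Maximum sum: 48

The maximum subarray is [8, 9, 5, -3, 16, 13] with sum 48. This subarray runs from index 1 to index 6.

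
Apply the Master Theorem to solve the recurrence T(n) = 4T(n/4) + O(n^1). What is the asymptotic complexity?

Master Theorem for T(n) = 4T(n/4) + O(n^1):

a = 4, b = 4, c = 1
log_b(a) = log_4(4) = 1.0000

Case 2: c = 1 = log_4(4) = 1.0000
T(n) = O(n^1 log n) = O(n log n)

For T(n) = 4T(n/4) + O(n^1): log_4(4) = 1.0000. This is Case 2 of the Master Theorem (c = log_b(a), equal work at all levels), giving O(n log n).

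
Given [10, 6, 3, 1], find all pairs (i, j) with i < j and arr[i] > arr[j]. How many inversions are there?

Finding inversions in [10, 6, 3, 1]:

(0, 1): arr[0]=10 > arr[1]=6
(0, 2): arr[0]=10 > arr[2]=3
(0, 3): arr[0]=10 > arr[3]=1
(1, 2): arr[1]=6 > arr[2]=3
(1, 3): arr[1]=6 > arr[3]=1
(2, 3): arr[2]=3 > arr[3]=1

Total inversions: 6

The array has 6 inversion(s): (0,1), (0,2), (0,3), (1,2), (1,3), (2,3). Each pair (i,j) satisfies i < j and arr[i] > arr[j].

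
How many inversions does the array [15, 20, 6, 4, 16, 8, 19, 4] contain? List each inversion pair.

Finding inversions in [15, 20, 6, 4, 16, 8, 19, 4]:

(0, 2): arr[0]=15 > arr[2]=6
(0, 3): arr[0]=15 > arr[3]=4
(0, 5): arr[0]=15 > arr[5]=8
(0, 7): arr[0]=15 > arr[7]=4
(1, 2): arr[1]=20 > arr[2]=6
(1, 3): arr[1]=20 > arr[3]=4
(1, 4): arr[1]=20 > arr[4]=16
(1, 5): arr[1]=20 > arr[5]=8
(1, 6): arr[1]=20 > arr[6]=19
(1, 7): arr[1]=20 > arr[7]=4
(2, 3): arr[2]=6 > arr[3]=4
(2, 7): arr[2]=6 > arr[7]=4
(4, 5): arr[4]=16 > arr[5]=8
(4, 7): arr[4]=16 > arr[7]=4
(5, 7): arr[5]=8 > arr[7]=4
(6, 7): arr[6]=19 > arr[7]=4

Total inversions: 16

The array has 16 inversion(s): (0,2), (0,3), (0,5), (0,7), (1,2), (1,3), (1,4), (1,5), (1,6), (1,7), (2,3), (2,7), (4,5), (4,7), (5,7), (6,7). Each pair (i,j) satisfies i < j and arr[i] > arr[j].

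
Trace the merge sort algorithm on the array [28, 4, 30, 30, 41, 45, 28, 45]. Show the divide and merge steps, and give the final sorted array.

Merge sort trace:

Split: [28, 4, 30, 30, 41, 45, 28, 45] -> [28, 4, 30, 30] and [41, 45, 28, 45]
  Split: [28, 4, 30, 30] -> [28, 4] and [30, 30]
    Split: [28, 4] -> [28] and [4]
    Merge: [28] + [4] -> [4, 28]
    Split: [30, 30] -> [30] and [30]
    Merge: [30] + [30] -> [30, 30]
  Merge: [4, 28] + [30, 30] -> [4, 28, 30, 30]
  Split: [41, 45, 28, 45] -> [41, 45] and [28, 45]
    Split: [41, 45] -> [41] and [45]
    Merge: [41] + [45] -> [41, 45]
    Split: [28, 45] -> [28] and [45]
    Merge: [28] + [45] -> [28, 45]
  Merge: [41, 45] + [28, 45] -> [28, 41, 45, 45]
Merge: [4, 28, 30, 30] + [28, 41, 45, 45] -> [4, 28, 28, 30, 30, 41, 45, 45]

Final sorted array: [4, 28, 28, 30, 30, 41, 45, 45]

The merge sort proceeds by recursively splitting the array and merging sorted halves.
After all merges, the sorted array is [4, 28, 28, 30, 30, 41, 45, 45].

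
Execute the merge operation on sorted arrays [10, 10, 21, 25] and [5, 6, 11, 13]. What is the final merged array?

Merging process:

Compare 10 vs 5: take 5 from right. Merged: [5]
Compare 10 vs 6: take 6 from right. Merged: [5, 6]
Compare 10 vs 11: take 10 from left. Merged: [5, 6, 10]
Compare 10 vs 11: take 10 from left. Merged: [5, 6, 10, 10]
Compare 21 vs 11: take 11 from right. Merged: [5, 6, 10, 10, 11]
Compare 21 vs 13: take 13 from right. Merged: [5, 6, 10, 10, 11, 13]
Append remaining from left: [21, 25]. Merged: [5, 6, 10, 10, 11, 13, 21, 25]

Final merged array: [5, 6, 10, 10, 11, 13, 21, 25]
Total comparisons: 6

The merged array is [5, 6, 10, 10, 11, 13, 21, 25], requiring 6 comparisons. The merge step runs in O(n) time where n is the total number of elements.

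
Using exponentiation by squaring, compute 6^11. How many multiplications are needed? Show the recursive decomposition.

Computing 6^11 by squaring (build up from 6^1; each line after the first costs one multiplication):

6^1 = 6
6^2 = (6^1)^2 = 6^2 = 36
6^4 = (6^2)^2 = 36^2 = 1296
6^5 = 6 * 6^4 = 6 * 1296 = 7776
6^10 = (6^5)^2 = 7776^2 = 60466176
6^11 = 6 * 6^10 = 6 * 60466176 = 362797056

Result: 362797056
Multiplications needed: 5 (5 lines after 6^1)

6^11 = 362797056. Using exponentiation by squaring, this requires 5 multiplications. The key idea: if the exponent is even, square the half-power; if odd, multiply by the base once.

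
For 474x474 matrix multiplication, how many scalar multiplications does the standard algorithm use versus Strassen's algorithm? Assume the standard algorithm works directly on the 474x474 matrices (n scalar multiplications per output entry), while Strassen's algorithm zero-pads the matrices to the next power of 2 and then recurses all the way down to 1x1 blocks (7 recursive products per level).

Matrix multiplication for 474x474 matrices:

Strassen's algorithm requires power-of-2 dimensions. Pad 474x474 to 512x512 (next power of 2).

Standard algorithm: 474^3 = 106496424 multiplications
Strassen's algorithm: 7^(log2(512)) = 7^9 = 40353607 multiplications
Savings: 106496424 - 40353607 = 66142817 multiplications

Standard: 106496424 multiplications (474^3). Strassen: 40353607 multiplications (7^9, after padding to 512x512). Strassen reduces 8 recursive multiplications to 7 at each level.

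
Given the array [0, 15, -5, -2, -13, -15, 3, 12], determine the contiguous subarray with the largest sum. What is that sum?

Using Kadane's algorithm on [0, 15, -5, -2, -13, -15, 3, 12]:

Scanning through the array:
Position 1 (value 15): max_ending_here = 15, max_so_far = 15
Position 2 (value -5): max_ending_here = 10, max_so_far = 15
Position 3 (value -2): max_ending_here = 8, max_so_far = 15
Position 4 (value -13): max_ending_here = -5, max_so_far = 15
Position 5 (value -15): max_ending_here = -15, max_so_far = 15
Position 6 (value 3): max_ending_here = 3, max_so_far = 15
Position 7 (value 12): max_ending_here = 15, max_so_far = 15

Maximum subarray: [0, 15]
Maximum sum: 15

The maximum subarray is [0, 15] with sum 15. This subarray runs from index 0 to index 1.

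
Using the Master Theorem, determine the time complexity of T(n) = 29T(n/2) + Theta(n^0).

Master Theorem for T(n) = 29T(n/2) + O(n^0):

a = 29, b = 2, c = 0
log_b(a) = log_2(29) = 4.8580

Case 1: c = 0 < log_2(29) = 4.8580
T(n) = O(n^(log_2 29))

For T(n) = 29T(n/2) + O(n^0): log_2(29) = 4.8580. This is Case 1 of the Master Theorem (c < log_b(a), work dominated by leaves), giving O(n^(log_2 29)).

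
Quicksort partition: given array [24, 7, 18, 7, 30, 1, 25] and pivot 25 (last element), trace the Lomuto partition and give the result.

Lomuto partition with pivot = 25:

Initial array: [24, 7, 18, 7, 30, 1, 25]

arr[0]=24 <= 25: swap with position 0, array becomes [24, 7, 18, 7, 30, 1, 25]
arr[1]=7 <= 25: swap with position 1, array becomes [24, 7, 18, 7, 30, 1, 25]
arr[2]=18 <= 25: swap with position 2, array becomes [24, 7, 18, 7, 30, 1, 25]
arr[3]=7 <= 25: swap with position 3, array becomes [24, 7, 18, 7, 30, 1, 25]
arr[4]=30 > 25: no swap
arr[5]=1 <= 25: swap with position 4, array becomes [24, 7, 18, 7, 1, 30, 25]

Place pivot at position 5: [24, 7, 18, 7, 1, 25, 30]
Pivot position: 5

After partitioning with pivot 25, the array becomes [24, 7, 18, 7, 1, 25, 30]. The pivot is placed at index 5. All elements to the left of the pivot are <= 25, and all elements to the right are > 25.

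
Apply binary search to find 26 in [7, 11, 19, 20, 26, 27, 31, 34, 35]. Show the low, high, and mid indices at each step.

Binary search for 26 in [7, 11, 19, 20, 26, 27, 31, 34, 35]:

lo=0, hi=8, mid=4, arr[mid]=26 -> Found target at index 4!

Binary search finds 26 at index 4 after 1 comparisons. The search repeatedly halves the search space by comparing with the middle element.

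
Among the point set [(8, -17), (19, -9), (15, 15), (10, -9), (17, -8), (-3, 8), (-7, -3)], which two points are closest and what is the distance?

Computing all pairwise distances among 7 points:

d((8, -17), (19, -9)) = 13.6015
d((8, -17), (15, 15)) = 32.7567
d((8, -17), (10, -9)) = 8.2462
d((8, -17), (17, -8)) = 12.7279
d((8, -17), (-3, 8)) = 27.313
d((8, -17), (-7, -3)) = 20.5183
d((19, -9), (15, 15)) = 24.3311
d((19, -9), (10, -9)) = 9.0
d((19, -9), (17, -8)) = 2.2361 <-- minimum
d((19, -9), (-3, 8)) = 27.8029
d((19, -9), (-7, -3)) = 26.6833
d((15, 15), (10, -9)) = 24.5153
d((15, 15), (17, -8)) = 23.0868
d((15, 15), (-3, 8)) = 19.3132
d((15, 15), (-7, -3)) = 28.4253
d((10, -9), (17, -8)) = 7.0711
d((10, -9), (-3, 8)) = 21.4009
d((10, -9), (-7, -3)) = 18.0278
d((17, -8), (-3, 8)) = 25.6125
d((17, -8), (-7, -3)) = 24.5153
d((-3, 8), (-7, -3)) = 11.7047

Closest pair: (19, -9) and (17, -8) with distance 2.2361

The closest pair is (19, -9) and (17, -8) with Euclidean distance 2.2361. For 7 points, brute-force pairwise comparison is shown above. For large n, the divide-and-conquer algorithm (sort by x, recurse on halves, check the dividing strip) achieves O(n log n).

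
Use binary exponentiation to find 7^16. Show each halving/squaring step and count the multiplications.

Computing 7^16 by squaring (build up from 7^1; each line after the first costs one multiplication):

7^1 = 7
7^2 = (7^1)^2 = 7^2 = 49
7^4 = (7^2)^2 = 49^2 = 2401
7^8 = (7^4)^2 = 2401^2 = 5764801
7^16 = (7^8)^2 = 5764801^2 = 33232930569601

Result: 33232930569601
Multiplications needed: 4 (4 lines after 7^1)

7^16 = 33232930569601. Using exponentiation by squaring, this requires 4 multiplications. The key idea: if the exponent is even, square the half-power; if odd, multiply by the base once.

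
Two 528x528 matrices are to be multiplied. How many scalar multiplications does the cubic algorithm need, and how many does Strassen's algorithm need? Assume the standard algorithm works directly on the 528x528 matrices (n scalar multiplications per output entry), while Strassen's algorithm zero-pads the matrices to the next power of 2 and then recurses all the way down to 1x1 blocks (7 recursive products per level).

Matrix multiplication for 528x528 matrices:

Strassen's algorithm requires power-of-2 dimensions. Pad 528x528 to 1024x1024 (next power of 2).

Standard algorithm: 528^3 = 147197952 multiplications
Strassen's algorithm: 7^(log2(1024)) = 7^10 = 282475249 multiplications
Difference: 147197952 - 282475249 = -135277297 (Strassen uses MORE here due to padding overhead — for small or just-over-power-of-2 n, padding can outweigh the per-level savings)

Standard: 147197952 multiplications (528^3). Strassen: 282475249 multiplications (7^10, after padding to 1024x1024). Strassen reduces 8 recursive multiplications to 7 at each level.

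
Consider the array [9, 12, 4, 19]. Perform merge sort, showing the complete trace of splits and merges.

Merge sort trace:

Split: [9, 12, 4, 19] -> [9, 12] and [4, 19]
  Split: [9, 12] -> [9] and [12]
  Merge: [9] + [12] -> [9, 12]
  Split: [4, 19] -> [4] and [19]
  Merge: [4] + [19] -> [4, 19]
Merge: [9, 12] + [4, 19] -> [4, 9, 12, 19]

Final sorted array: [4, 9, 12, 19]

The merge sort proceeds by recursively splitting the array and merging sorted halves.
After all merges, the sorted array is [4, 9, 12, 19].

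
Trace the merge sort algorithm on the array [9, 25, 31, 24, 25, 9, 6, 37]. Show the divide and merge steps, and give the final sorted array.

Merge sort trace:

Split: [9, 25, 31, 24, 25, 9, 6, 37] -> [9, 25, 31, 24] and [25, 9, 6, 37]
  Split: [9, 25, 31, 24] -> [9, 25] and [31, 24]
    Split: [9, 25] -> [9] and [25]
    Merge: [9] + [25] -> [9, 25]
    Split: [31, 24] -> [31] and [24]
    Merge: [31] + [24] -> [24, 31]
  Merge: [9, 25] + [24, 31] -> [9, 24, 25, 31]
  Split: [25, 9, 6, 37] -> [25, 9] and [6, 37]
    Split: [25, 9] -> [25] and [9]
    Merge: [25] + [9] -> [9, 25]
    Split: [6, 37] -> [6] and [37]
    Merge: [6] + [37] -> [6, 37]
  Merge: [9, 25] + [6, 37] -> [6, 9, 25, 37]
Merge: [9, 24, 25, 31] + [6, 9, 25, 37] -> [6, 9, 9, 24, 25, 25, 31, 37]

Final sorted array: [6, 9, 9, 24, 25, 25, 31, 37]

The merge sort proceeds by recursively splitting the array and merging sorted halves.
After all merges, the sorted array is [6, 9, 9, 24, 25, 25, 31, 37].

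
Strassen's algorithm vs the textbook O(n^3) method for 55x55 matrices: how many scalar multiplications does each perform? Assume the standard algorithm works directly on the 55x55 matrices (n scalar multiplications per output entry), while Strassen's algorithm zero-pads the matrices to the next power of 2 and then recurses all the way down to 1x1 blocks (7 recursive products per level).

Matrix multiplication for 55x55 matrices:

Strassen's algorithm requires power-of-2 dimensions. Pad 55x55 to 64x64 (next power of 2).

Standard algorithm: 55^3 = 166375 multiplications
Strassen's algorithm: 7^(log2(64)) = 7^6 = 117649 multiplications
Savings: 166375 - 117649 = 48726 multiplications

Standard: 166375 multiplications (55^3). Strassen: 117649 multiplications (7^6, after padding to 64x64). Strassen reduces 8 recursive multiplications to 7 at each level.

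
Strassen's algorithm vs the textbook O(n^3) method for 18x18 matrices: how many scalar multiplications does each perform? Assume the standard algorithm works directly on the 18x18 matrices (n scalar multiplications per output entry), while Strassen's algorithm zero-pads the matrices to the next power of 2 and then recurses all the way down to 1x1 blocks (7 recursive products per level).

Matrix multiplication for 18x18 matrices:

Strassen's algorithm requires power-of-2 dimensions. Pad 18x18 to 32x32 (next power of 2).

Standard algorithm: 18^3 = 5832 multiplications
Strassen's algorithm: 7^(log2(32)) = 7^5 = 16807 multiplications
Difference: 5832 - 16807 = -10975 (Strassen uses MORE here due to padding overhead — for small or just-over-power-of-2 n, padding can outweigh the per-level savings)

Standard: 5832 multiplications (18^3). Strassen: 16807 multiplications (7^5, after padding to 32x32). Strassen reduces 8 recursive multiplications to 7 at each level.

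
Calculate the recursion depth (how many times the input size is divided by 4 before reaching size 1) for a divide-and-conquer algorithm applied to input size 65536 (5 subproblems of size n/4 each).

For divide and conquer with division factor 4:

Problem sizes at each level:
Level 0: 65536
Level 1: 16384
Level 2: 4096
Level 3: 1024
Level 4: 256
Level 5: 64
Level 6: 16
Level 7: 4
Level 8: 1

The root is level 0 and the size-1 base case is level 8 (the tree spans levels 0 through 8, i.e. 9 levels counting the root), so the depth is the number of divisions: log_4(65536) = 8

The recursion tree depth is log_4(65536) = 8. At each level, the problem size is divided by 4, so it takes 8 divisions to reduce to a base case of size 1. The algorithm makes 5 recursive calls at each level.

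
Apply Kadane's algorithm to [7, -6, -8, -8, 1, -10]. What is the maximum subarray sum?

Using Kadane's algorithm on [7, -6, -8, -8, 1, -10]:

Scanning through the array:
Position 1 (value -6): max_ending_here = 1, max_so_far = 7
Position 2 (value -8): max_ending_here = -7, max_so_far = 7
Position 3 (value -8): max_ending_here = -8, max_so_far = 7
Position 4 (value 1): max_ending_here = 1, max_so_far = 7
Position 5 (value -10): max_ending_here = -9, max_so_far = 7

Maximum subarray: [7]
Maximum sum: 7

The maximum subarray is [7] with sum 7. This subarray runs from index 0 to index 0.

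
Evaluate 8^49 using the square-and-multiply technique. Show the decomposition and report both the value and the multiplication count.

Computing 8^49 by squaring (build up from 8^1; each line after the first costs one multiplication):

8^1 = 8
8^2 = (8^1)^2 = 8^2 = 64
8^3 = 8 * 8^2 = 8 * 64 = 512
8^6 = (8^3)^2 = 512^2 = 262144
8^12 = (8^6)^2 = 262144^2 = 68719476736
8^24 = (8^12)^2 = 68719476736^2 = 4722366482869645213696
8^48 = (8^24)^2 = 4722366482869645213696^2 = 22300745198530623141535718272648361505980416
8^49 = 8 * 8^48 = 8 * 22300745198530623141535718272648361505980416 = 178405961588244985132285746181186892047843328

Result: 178405961588244985132285746181186892047843328
Multiplications needed: 7 (7 lines after 8^1)

8^49 = 178405961588244985132285746181186892047843328. Using exponentiation by squaring, this requires 7 multiplications. The key idea: if the exponent is even, square the half-power; if odd, multiply by the base once.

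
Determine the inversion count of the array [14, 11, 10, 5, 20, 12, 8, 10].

Finding inversions in [14, 11, 10, 5, 20, 12, 8, 10]:

(0, 1): arr[0]=14 > arr[1]=11
(0, 2): arr[0]=14 > arr[2]=10
(0, 3): arr[0]=14 > arr[3]=5
(0, 5): arr[0]=14 > arr[5]=12
(0, 6): arr[0]=14 > arr[6]=8
(0, 7): arr[0]=14 > arr[7]=10
(1, 2): arr[1]=11 > arr[2]=10
(1, 3): arr[1]=11 > arr[3]=5
(1, 6): arr[1]=11 > arr[6]=8
(1, 7): arr[1]=11 > arr[7]=10
(2, 3): arr[2]=10 > arr[3]=5
(2, 6): arr[2]=10 > arr[6]=8
(4, 5): arr[4]=20 > arr[5]=12
(4, 6): arr[4]=20 > arr[6]=8
(4, 7): arr[4]=20 > arr[7]=10
(5, 6): arr[5]=12 > arr[6]=8
(5, 7): arr[5]=12 > arr[7]=10

Total inversions: 17

The array has 17 inversion(s): (0,1), (0,2), (0,3), (0,5), (0,6), (0,7), (1,2), (1,3), (1,6), (1,7), (2,3), (2,6), (4,5), (4,6), (4,7), (5,6), (5,7). Each pair (i,j) satisfies i < j and arr[i] > arr[j].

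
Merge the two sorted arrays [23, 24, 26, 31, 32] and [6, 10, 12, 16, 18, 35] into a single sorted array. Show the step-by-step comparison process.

Merging process:

Compare 23 vs 6: take 6 from right. Merged: [6]
Compare 23 vs 10: take 10 from right. Merged: [6, 10]
Compare 23 vs 12: take 12 from right. Merged: [6, 10, 12]
Compare 23 vs 16: take 16 from right. Merged: [6, 10, 12, 16]
Compare 23 vs 18: take 18 from right. Merged: [6, 10, 12, 16, 18]
Compare 23 vs 35: take 23 from left. Merged: [6, 10, 12, 16, 18, 23]
Compare 24 vs 35: take 24 from left. Merged: [6, 10, 12, 16, 18, 23, 24]
Compare 26 vs 35: take 26 from left. Merged: [6, 10, 12, 16, 18, 23, 24, 26]
Compare 31 vs 35: take 31 from left. Merged: [6, 10, 12, 16, 18, 23, 24, 26, 31]
Compare 32 vs 35: take 32 from left. Merged: [6, 10, 12, 16, 18, 23, 24, 26, 31, 32]
Append remaining from right: [35]. Merged: [6, 10, 12, 16, 18, 23, 24, 26, 31, 32, 35]

Final merged array: [6, 10, 12, 16, 18, 23, 24, 26, 31, 32, 35]
Total comparisons: 10

The merged array is [6, 10, 12, 16, 18, 23, 24, 26, 31, 32, 35], requiring 10 comparisons. The merge step runs in O(n) time where n is the total number of elements.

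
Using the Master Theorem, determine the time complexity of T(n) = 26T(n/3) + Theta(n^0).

Master Theorem for T(n) = 26T(n/3) + O(n^0):

a = 26, b = 3, c = 0
log_b(a) = log_3(26) = 2.9656

Case 1: c = 0 < log_3(26) = 2.9656
T(n) = O(n^(log_3 26))

For T(n) = 26T(n/3) + O(n^0): log_3(26) = 2.9656. This is Case 1 of the Master Theorem (c < log_b(a), work dominated by leaves), giving O(n^(log_3 26)).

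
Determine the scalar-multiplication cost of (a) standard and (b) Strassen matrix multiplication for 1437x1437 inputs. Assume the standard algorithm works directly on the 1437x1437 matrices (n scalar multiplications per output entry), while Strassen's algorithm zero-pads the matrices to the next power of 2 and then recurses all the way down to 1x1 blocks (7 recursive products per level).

Matrix multiplication for 1437x1437 matrices:

Strassen's algorithm requires power-of-2 dimensions. Pad 1437x1437 to 2048x2048 (next power of 2).

Standard algorithm: 1437^3 = 2967360453 multiplications
Strassen's algorithm: 7^(log2(2048)) = 7^11 = 1977326743 multiplications
Savings: 2967360453 - 1977326743 = 990033710 multiplications

Standard: 2967360453 multiplications (1437^3). Strassen: 1977326743 multiplications (7^11, after padding to 2048x2048). Strassen reduces 8 recursive multiplications to 7 at each level.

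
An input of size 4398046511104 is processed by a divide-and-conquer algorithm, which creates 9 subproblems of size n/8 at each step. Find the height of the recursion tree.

For divide and conquer with division factor 8:

Problem sizes at each level:
Level 0: 4398046511104
Level 1: 549755813888
Level 2: 68719476736
Level 3: 8589934592
Level 4: 1073741824
Level 5: 134217728
Level 6: 16777216
Level 7: 2097152
Level 8: 262144
Level 9: 32768
Level 10: 4096
Level 11: 512
Level 12: 64
Level 13: 8
Level 14: 1

The root is level 0 and the size-1 base case is level 14 (the tree spans levels 0 through 14, i.e. 15 levels counting the root), so the depth is the number of divisions: log_8(4398046511104) = 14

The recursion tree depth is log_8(4398046511104) = 14. At each level, the problem size is divided by 8, so it takes 14 divisions to reduce to a base case of size 1. The algorithm makes 9 recursive calls at each level.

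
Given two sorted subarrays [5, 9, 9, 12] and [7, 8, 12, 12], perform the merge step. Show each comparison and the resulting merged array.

Merging process:

Compare 5 vs 7: take 5 from left. Merged: [5]
Compare 9 vs 7: take 7 from right. Merged: [5, 7]
Compare 9 vs 8: take 8 from right. Merged: [5, 7, 8]
Compare 9 vs 12: take 9 from left. Merged: [5, 7, 8, 9]
Compare 9 vs 12: take 9 from left. Merged: [5, 7, 8, 9, 9]
Compare 12 vs 12: take 12 from left. Merged: [5, 7, 8, 9, 9, 12]
Append remaining from right: [12, 12]. Merged: [5, 7, 8, 9, 9, 12, 12, 12]

Final merged array: [5, 7, 8, 9, 9, 12, 12, 12]
Total comparisons: 6

The merged array is [5, 7, 8, 9, 9, 12, 12, 12], requiring 6 comparisons. The merge step runs in O(n) time where n is the total number of elements.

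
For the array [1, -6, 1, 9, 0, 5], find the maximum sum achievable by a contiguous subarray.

Using Kadane's algorithm on [1, -6, 1, 9, 0, 5]:

Scanning through the array:
Position 1 (value -6): max_ending_here = -5, max_so_far = 1
Position 2 (value 1): max_ending_here = 1, max_so_far = 1
Position 3 (value 9): max_ending_here = 10, max_so_far = 10
Position 4 (value 0): max_ending_here = 10, max_so_far = 10
Position 5 (value 5): max_ending_here = 15, max_so_far = 15

Maximum subarray: [1, 9, 0, 5]
Maximum sum: 15

The maximum subarray is [1, 9, 0, 5] with sum 15. This subarray runs from index 2 to index 5.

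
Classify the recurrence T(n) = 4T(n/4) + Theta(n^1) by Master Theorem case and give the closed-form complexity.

Master Theorem for T(n) = 4T(n/4) + O(n^1):

a = 4, b = 4, c = 1
log_b(a) = log_4(4) = 1.0000

Case 2: c = 1 = log_4(4) = 1.0000
T(n) = O(n^1 log n) = O(n log n)

For T(n) = 4T(n/4) + O(n^1): log_4(4) = 1.0000. This is Case 2 of the Master Theorem (c = log_b(a), equal work at all levels), giving O(n log n).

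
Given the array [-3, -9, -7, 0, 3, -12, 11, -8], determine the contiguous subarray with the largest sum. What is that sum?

Using Kadane's algorithm on [-3, -9, -7, 0, 3, -12, 11, -8]:

Scanning through the array:
Position 1 (value -9): max_ending_here = -9, max_so_far = -3
Position 2 (value -7): max_ending_here = -7, max_so_far = -3
Position 3 (value 0): max_ending_here = 0, max_so_far = 0
Position 4 (value 3): max_ending_here = 3, max_so_far = 3
Position 5 (value -12): max_ending_here = -9, max_so_far = 3
Position 6 (value 11): max_ending_here = 11, max_so_far = 11
Position 7 (value -8): max_ending_here = 3, max_so_far = 11

Maximum subarray: [11]
Maximum sum: 11

The maximum subarray is [11] with sum 11. This subarray runs from index 6 to index 6.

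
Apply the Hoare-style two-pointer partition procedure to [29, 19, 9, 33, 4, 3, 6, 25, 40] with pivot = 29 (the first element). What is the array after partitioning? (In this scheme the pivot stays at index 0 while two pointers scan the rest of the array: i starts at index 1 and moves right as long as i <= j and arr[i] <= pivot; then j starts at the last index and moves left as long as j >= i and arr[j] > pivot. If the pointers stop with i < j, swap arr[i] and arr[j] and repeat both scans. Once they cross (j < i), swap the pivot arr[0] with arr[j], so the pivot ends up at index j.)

Hoare-style two-pointer partition with pivot = 29:

Initial array: [29, 19, 9, 33, 4, 3, 6, 25, 40]

Pointers start at i = 1, j = 8.
i stops at index 3 (arr[3]=33 > 29), j stops at index 7 (arr[7]=25 <= 29): swap arr[3] and arr[7], array becomes [29, 19, 9, 25, 4, 3, 6, 33, 40]
i ends at 7, j ends at 6: the pointers have crossed (j < i), so scanning stops.

Swap pivot arr[0] with arr[6] to place pivot at position 6: [6, 19, 9, 25, 4, 3, 29, 33, 40]
Pivot position: 6

After partitioning with pivot 29, the array becomes [6, 19, 9, 25, 4, 3, 29, 33, 40]. The pivot is placed at index 6. All elements to the left of the pivot are <= 29, and all elements to the right are > 29.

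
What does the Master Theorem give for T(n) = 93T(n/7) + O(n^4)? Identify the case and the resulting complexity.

Master Theorem for T(n) = 93T(n/7) + O(n^4):

a = 93, b = 7, c = 4
log_b(a) = log_7(93) = 2.3293

Case 3: c = 4 > log_7(93) = 2.3293
T(n) = O(n^4) = O(n^4)

For T(n) = 93T(n/7) + O(n^4): log_7(93) = 2.3293. This is Case 3 of the Master Theorem (c > log_b(a), work dominated by root), giving O(n^4).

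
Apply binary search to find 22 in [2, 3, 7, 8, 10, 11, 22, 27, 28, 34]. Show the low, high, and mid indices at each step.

Binary search for 22 in [2, 3, 7, 8, 10, 11, 22, 27, 28, 34]:

lo=0, hi=9, mid=4, arr[mid]=10 -> 10 < 22, search right half
lo=5, hi=9, mid=7, arr[mid]=27 -> 27 > 22, search left half
lo=5, hi=6, mid=5, arr[mid]=11 -> 11 < 22, search right half
lo=6, hi=6, mid=6, arr[mid]=22 -> Found target at index 6!

Binary search finds 22 at index 6 after 4 comparisons. The search repeatedly halves the search space by comparing with the middle element.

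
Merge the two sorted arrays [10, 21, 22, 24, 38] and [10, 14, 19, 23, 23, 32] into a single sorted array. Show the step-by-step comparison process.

Merging process:

Compare 10 vs 10: take 10 from left. Merged: [10]
Compare 21 vs 10: take 10 from right. Merged: [10, 10]
Compare 21 vs 14: take 14 from right. Merged: [10, 10, 14]
Compare 21 vs 19: take 19 from right. Merged: [10, 10, 14, 19]
Compare 21 vs 23: take 21 from left. Merged: [10, 10, 14, 19, 21]
Compare 22 vs 23: take 22 from left. Merged: [10, 10, 14, 19, 21, 22]
Compare 24 vs 23: take 23 from right. Merged: [10, 10, 14, 19, 21, 22, 23]
Compare 24 vs 23: take 23 from right. Merged: [10, 10, 14, 19, 21, 22, 23, 23]
Compare 24 vs 32: take 24 from left. Merged: [10, 10, 14, 19, 21, 22, 23, 23, 24]
Compare 38 vs 32: take 32 from right. Merged: [10, 10, 14, 19, 21, 22, 23, 23, 24, 32]
Append remaining from left: [38]. Merged: [10, 10, 14, 19, 21, 22, 23, 23, 24, 32, 38]

Final merged array: [10, 10, 14, 19, 21, 22, 23, 23, 24, 32, 38]
Total comparisons: 10

The merged array is [10, 10, 14, 19, 21, 22, 23, 23, 24, 32, 38], requiring 10 comparisons. The merge step runs in O(n) time where n is the total number of elements.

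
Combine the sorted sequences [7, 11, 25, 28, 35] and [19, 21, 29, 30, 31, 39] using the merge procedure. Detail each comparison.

Merging process:

Compare 7 vs 19: take 7 from left. Merged: [7]
Compare 11 vs 19: take 11 from left. Merged: [7, 11]
Compare 25 vs 19: take 19 from right. Merged: [7, 11, 19]
Compare 25 vs 21: take 21 from right. Merged: [7, 11, 19, 21]
Compare 25 vs 29: take 25 from left. Merged: [7, 11, 19, 21, 25]
Compare 28 vs 29: take 28 from left. Merged: [7, 11, 19, 21, 25, 28]
Compare 35 vs 29: take 29 from right. Merged: [7, 11, 19, 21, 25, 28, 29]
Compare 35 vs 30: take 30 from right. Merged: [7, 11, 19, 21, 25, 28, 29, 30]
Compare 35 vs 31: take 31 from right. Merged: [7, 11, 19, 21, 25, 28, 29, 30, 31]
Compare 35 vs 39: take 35 from left. Merged: [7, 11, 19, 21, 25, 28, 29, 30, 31, 35]
Append remaining from right: [39]. Merged: [7, 11, 19, 21, 25, 28, 29, 30, 31, 35, 39]

Final merged array: [7, 11, 19, 21, 25, 28, 29, 30, 31, 35, 39]
Total comparisons: 10

The merged array is [7, 11, 19, 21, 25, 28, 29, 30, 31, 35, 39], requiring 10 comparisons. The merge step runs in O(n) time where n is the total number of elements.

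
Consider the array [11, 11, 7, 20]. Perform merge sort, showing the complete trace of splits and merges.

Merge sort trace:

Split: [11, 11, 7, 20] -> [11, 11] and [7, 20]
  Split: [11, 11] -> [11] and [11]
  Merge: [11] + [11] -> [11, 11]
  Split: [7, 20] -> [7] and [20]
  Merge: [7] + [20] -> [7, 20]
Merge: [11, 11] + [7, 20] -> [7, 11, 11, 20]

Final sorted array: [7, 11, 11, 20]

The merge sort proceeds by recursively splitting the array and merging sorted halves.
After all merges, the sorted array is [7, 11, 11, 20].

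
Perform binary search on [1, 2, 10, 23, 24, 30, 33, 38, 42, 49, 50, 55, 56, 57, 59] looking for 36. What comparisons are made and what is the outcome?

Binary search for 36 in [1, 2, 10, 23, 24, 30, 33, 38, 42, 49, 50, 55, 56, 57, 59]:

lo=0, hi=14, mid=7, arr[mid]=38 -> 38 > 36, search left half
lo=0, hi=6, mid=3, arr[mid]=23 -> 23 < 36, search right half
lo=4, hi=6, mid=5, arr[mid]=30 -> 30 < 36, search right half
lo=6, hi=6, mid=6, arr[mid]=33 -> 33 < 36, search right half
lo=7 > hi=6, target 36 not found

Binary search determines that 36 is not in the array after 4 comparisons. The search space was exhausted without finding the target.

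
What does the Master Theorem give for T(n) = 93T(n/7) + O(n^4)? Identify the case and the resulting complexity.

Master Theorem for T(n) = 93T(n/7) + O(n^4):

a = 93, b = 7, c = 4
log_b(a) = log_7(93) = 2.3293

Case 3: c = 4 > log_7(93) = 2.3293
T(n) = O(n^4) = O(n^4)

For T(n) = 93T(n/7) + O(n^4): log_7(93) = 2.3293. This is Case 3 of the Master Theorem (c > log_b(a), work dominated by root), giving O(n^4).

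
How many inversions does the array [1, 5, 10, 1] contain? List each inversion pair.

Finding inversions in [1, 5, 10, 1]:

(1, 3): arr[1]=5 > arr[3]=1
(2, 3): arr[2]=10 > arr[3]=1

Total inversions: 2

The array has 2 inversion(s): (1,3), (2,3). Each pair (i,j) satisfies i < j and arr[i] > arr[j].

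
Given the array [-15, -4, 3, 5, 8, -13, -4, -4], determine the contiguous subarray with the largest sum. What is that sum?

Using Kadane's algorithm on [-15, -4, 3, 5, 8, -13, -4, -4]:

Scanning through the array:
Position 1 (value -4): max_ending_here = -4, max_so_far = -4
Position 2 (value 3): max_ending_here = 3, max_so_far = 3
Position 3 (value 5): max_ending_here = 8, max_so_far = 8
Position 4 (value 8): max_ending_here = 16, max_so_far = 16
Position 5 (value -13): max_ending_here = 3, max_so_far = 16
Position 6 (value -4): max_ending_here = -1, max_so_far = 16
Position 7 (value -4): max_ending_here = -4, max_so_far = 16

Maximum subarray: [3, 5, 8]
Maximum sum: 16

The maximum subarray is [3, 5, 8] with sum 16. This subarray runs from index 2 to index 4.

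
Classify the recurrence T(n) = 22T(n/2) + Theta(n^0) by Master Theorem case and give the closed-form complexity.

Master Theorem for T(n) = 22T(n/2) + O(n^0):

a = 22, b = 2, c = 0
log_b(a) = log_2(22) = 4.4594

Case 1: c = 0 < log_2(22) = 4.4594
T(n) = O(n^(log_2 22))

For T(n) = 22T(n/2) + O(n^0): log_2(22) = 4.4594. This is Case 1 of the Master Theorem (c < log_b(a), work dominated by leaves), giving O(n^(log_2 22)).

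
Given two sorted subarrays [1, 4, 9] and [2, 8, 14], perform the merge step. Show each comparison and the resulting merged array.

Merging process:

Compare 1 vs 2: take 1 from left. Merged: [1]
Compare 4 vs 2: take 2 from right. Merged: [1, 2]
Compare 4 vs 8: take 4 from left. Merged: [1, 2, 4]
Compare 9 vs 8: take 8 from right. Merged: [1, 2, 4, 8]
Compare 9 vs 14: take 9 from left. Merged: [1, 2, 4, 8, 9]
Append remaining from right: [14]. Merged: [1, 2, 4, 8, 9, 14]

Final merged array: [1, 2, 4, 8, 9, 14]
Total comparisons: 5

The merged array is [1, 2, 4, 8, 9, 14], requiring 5 comparisons. The merge step runs in O(n) time where n is the total number of elements.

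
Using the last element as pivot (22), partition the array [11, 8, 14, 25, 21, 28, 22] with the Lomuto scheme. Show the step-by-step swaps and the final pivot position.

Lomuto partition with pivot = 22:

Initial array: [11, 8, 14, 25, 21, 28, 22]

arr[0]=11 <= 22: swap with position 0, array becomes [11, 8, 14, 25, 21, 28, 22]
arr[1]=8 <= 22: swap with position 1, array becomes [11, 8, 14, 25, 21, 28, 22]
arr[2]=14 <= 22: swap with position 2, array becomes [11, 8, 14, 25, 21, 28, 22]
arr[3]=25 > 22: no swap
arr[4]=21 <= 22: swap with position 3, array becomes [11, 8, 14, 21, 25, 28, 22]
arr[5]=28 > 22: no swap

Place pivot at position 4: [11, 8, 14, 21, 22, 28, 25]
Pivot position: 4

After partitioning with pivot 22, the array becomes [11, 8, 14, 21, 22, 28, 25]. The pivot is placed at index 4. All elements to the left of the pivot are <= 22, and all elements to the right are > 22.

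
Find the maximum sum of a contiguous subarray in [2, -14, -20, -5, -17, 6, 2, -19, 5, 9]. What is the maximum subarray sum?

Using Kadane's algorithm on [2, -14, -20, -5, -17, 6, 2, -19, 5, 9]:

Scanning through the array:
Position 1 (value -14): max_ending_here = -12, max_so_far = 2
Position 2 (value -20): max_ending_here = -20, max_so_far = 2
Position 3 (value -5): max_ending_here = -5, max_so_far = 2
Position 4 (value -17): max_ending_here = -17, max_so_far = 2
Position 5 (value 6): max_ending_here = 6, max_so_far = 6
Position 6 (value 2): max_ending_here = 8, max_so_far = 8
Position 7 (value -19): max_ending_here = -11, max_so_far = 8
Position 8 (value 5): max_ending_here = 5, max_so_far = 8
Position 9 (value 9): max_ending_here = 14, max_so_far = 14

Maximum subarray: [5, 9]
Maximum sum: 14

The maximum subarray is [5, 9] with sum 14. This subarray runs from index 8 to index 9.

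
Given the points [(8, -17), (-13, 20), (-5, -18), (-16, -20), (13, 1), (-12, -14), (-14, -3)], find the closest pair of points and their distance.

Computing all pairwise distances among 7 points:

d((8, -17), (-13, 20)) = 42.5441
d((8, -17), (-5, -18)) = 13.0384
d((8, -17), (-16, -20)) = 24.1868
d((8, -17), (13, 1)) = 18.6815
d((8, -17), (-12, -14)) = 20.2237
d((8, -17), (-14, -3)) = 26.0768
d((-13, 20), (-5, -18)) = 38.833
d((-13, 20), (-16, -20)) = 40.1123
d((-13, 20), (13, 1)) = 32.2025
d((-13, 20), (-12, -14)) = 34.0147
d((-13, 20), (-14, -3)) = 23.0217
d((-5, -18), (-16, -20)) = 11.1803
d((-5, -18), (13, 1)) = 26.1725
d((-5, -18), (-12, -14)) = 8.0623
d((-5, -18), (-14, -3)) = 17.4929
d((-16, -20), (13, 1)) = 35.805
d((-16, -20), (-12, -14)) = 7.2111 <-- minimum
d((-16, -20), (-14, -3)) = 17.1172
d((13, 1), (-12, -14)) = 29.1548
d((13, 1), (-14, -3)) = 27.2947
d((-12, -14), (-14, -3)) = 11.1803

Closest pair: (-16, -20) and (-12, -14) with distance 7.2111

The closest pair is (-16, -20) and (-12, -14) with Euclidean distance 7.2111. For 7 points, brute-force pairwise comparison is shown above. For large n, the divide-and-conquer algorithm (sort by x, recurse on halves, check the dividing strip) achieves O(n log n).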